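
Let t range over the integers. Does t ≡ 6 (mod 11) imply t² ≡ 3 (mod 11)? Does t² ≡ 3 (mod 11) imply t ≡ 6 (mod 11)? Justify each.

Only the forward direction holds.

Forward direction. Suppose t ≡ 6 (mod 11). Write t = 11j + 6. Then (11j + 6)² = 121j² + 132j + 36 = 11(11j² + 12j + 3) + 3, so t² ≡ 3 (mod 11).

Converse. This fails: take t = 5. Then 5² = 25 ≡ 3 (mod 11), yet 5 ≡ 5 (mod 11), not 6.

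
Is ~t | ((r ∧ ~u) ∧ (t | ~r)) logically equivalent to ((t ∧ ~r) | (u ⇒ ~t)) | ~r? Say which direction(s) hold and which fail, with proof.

Only the forward direction holds.

Forward direction. Assume the antecedent. If t is true, the antecedent forces (t = T, u = F, r = T), and ((t ∧ ~r) | (u ⇒ ~t)) | ~r holds there. If t is false, ((t ∧ ~r) | (u ⇒ ~t)) | ~r reduces to true regardless of the other variables. Either way ((t ∧ ~r) | (u ⇒ ~t)) | ~r holds.

Converse. This fails. Under t = T, u = F, r = F, the left side is false but the right side is true.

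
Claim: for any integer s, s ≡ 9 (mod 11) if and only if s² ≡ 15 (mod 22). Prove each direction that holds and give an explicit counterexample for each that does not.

(⇒) This fails: take s = 20. Then 20 ≡ 9 (mod 11), but 20² = 400 ≡ 4 (mod 22), not 15.

(⇐) This fails: take s = 13. Then 13² = 169 ≡ 15 (mod 22), yet 13 ≡ 2 (mod 11), not 9.

(⇒) fails and (⇐) fails.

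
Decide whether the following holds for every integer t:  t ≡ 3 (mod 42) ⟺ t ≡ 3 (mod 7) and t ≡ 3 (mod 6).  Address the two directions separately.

(⟸) If t ≡ 3 (mod 7) and t ≡ 3 (mod 6), then by the Chinese remainder theorem t ≡ 3 (mod 42). This is exactly t ≡ 3 (mod 42).

(⟹) Suppose t ≡ 3 (mod 42); write t = 42j + 3. Since 7 ∣ 42, reducing mod 7 gives t ≡ 3 (mod 7); since 6 ∣ 42, reducing mod 6 gives t ≡ 3 (mod 6).

Both directions hold.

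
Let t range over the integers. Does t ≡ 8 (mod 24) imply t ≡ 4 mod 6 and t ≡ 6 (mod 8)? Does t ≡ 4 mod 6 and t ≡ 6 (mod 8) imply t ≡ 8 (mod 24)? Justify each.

(⇒) fails and (⇐) fails.

(⟹) This fails: t = 8 gives 8 ≡ 8 (mod 24) but 8 ≡ 2 (mod 6), so the conjunction on the right does not hold.

(⟸) This fails: t = 22 satisfies both congruences on the right (22 ≡ 4 mod 6 and 22 ≡ 6 mod 8) yet 22 ≡ 22 (mod 24), not 8.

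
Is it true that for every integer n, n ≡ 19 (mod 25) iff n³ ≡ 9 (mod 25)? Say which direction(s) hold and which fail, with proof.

Both directions hold; the statement is true.

[⇒] Suppose n ≡ 19 (mod 25). Write n = 25j + 19. Then (25j + 19)³ = 15625j³ + 35625j² + 27075j + 6859 = 25(625j³ + 1425j² + 1083j + 274) + 9, so n³ ≡ 9 (mod 25).

[⇐] Conversely, suppose n³ ≡ 9 (mod 25). The only residue r in {0, …, 24} with r³ ≡ 9 (mod 25) is r = 19, so n ≡ 19 (mod 25).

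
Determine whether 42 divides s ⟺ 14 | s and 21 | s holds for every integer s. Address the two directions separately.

Both implications hold.

(→) If 42 ∣ s, write s = 42q. Since 42 = 3·14, s = 14·(3q), so 14 ∣ s; and since 42 = 2·21, s = 21·(2q), so 21 ∣ s.

(←) Suppose 14 ∣ s and 21 ∣ s. Any common multiple of 14 and 21 is a multiple of their lcm; here lcm(14, 21) = 14·21/gcd(14, 21) = 294/7 = 42, so 42 ∣ s.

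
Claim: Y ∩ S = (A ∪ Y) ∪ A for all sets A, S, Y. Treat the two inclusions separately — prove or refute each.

(⊆) holds; (⊇) fails.

(⟹) Let x ∈ Y ∩ S. Then either x ∈ S ∩ Y and x ∉ A; or x ∈ A ∩ S ∩ Y. In each case x ∈ (A ∪ Y) ∪ A, so Y ∩ S ⊆ (A ∪ Y) ∪ A.

(⟸) This inclusion fails. Take A = {1}, S = ∅, Y = ∅; then 1 ∈ (A ∪ Y) ∪ A but 1 ∉ Y ∩ S.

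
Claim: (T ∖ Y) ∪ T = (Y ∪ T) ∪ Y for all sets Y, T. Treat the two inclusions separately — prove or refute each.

(⟸) This inclusion fails. Take Y = {1}, T = ∅; then 1 ∈ (Y ∪ T) ∪ Y but 1 ∉ (T ∖ Y) ∪ T.

(⟹) Let x ∈ (T ∖ Y) ∪ T. Then either x ∈ T and x ∉ Y; or x ∈ Y ∩ T. In each case x ∈ (Y ∪ T) ∪ Y, so (T ∖ Y) ∪ T ⊆ (Y ∪ T) ∪ Y.

The sets are not equal: only the forward inclusion holds.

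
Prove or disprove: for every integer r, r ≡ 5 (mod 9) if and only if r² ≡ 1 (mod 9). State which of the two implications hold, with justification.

Both directions fail.

[⇒] This fails: take r = 5. Then 5 ≡ 5 (mod 9), but 5² = 25 ≡ 7 (mod 9), not 1.

[⇐] This fails: take r = 1. Then 1² = 1 ≡ 1 (mod 9), yet 1 ≡ 1 (mod 9), not 5.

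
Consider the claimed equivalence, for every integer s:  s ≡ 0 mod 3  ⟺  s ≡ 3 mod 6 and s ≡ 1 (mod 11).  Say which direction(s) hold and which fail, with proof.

The forward direction fails; the converse holds.

[⇒] This fails: s = 0 gives 0 ≡ 0 (mod 3) but 0 ≡ 0 (mod 6), so the conjunction on the right does not hold.

[⇐] Conversely, if s ≡ 3 (mod 6) and s ≡ 1 (mod 11), then by the Chinese remainder theorem s ≡ 45 (mod 66). Since 45 ≡ 0 (mod 3) and 3 ∣ 66, we get s ≡ 0 (mod 3).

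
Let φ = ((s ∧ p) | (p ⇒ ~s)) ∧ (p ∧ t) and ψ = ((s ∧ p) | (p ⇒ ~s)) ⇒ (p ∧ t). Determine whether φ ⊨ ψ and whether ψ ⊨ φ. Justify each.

(⟹) Assume the antecedent. If s is true, the antecedent forces (s = T, p = T, t = T), and ((s ∧ p) | (p ⇒ ~s)) ⇒ (p ∧ t) holds there. If s is false, the antecedent forces (s = F, p = T, t = T), and ((s ∧ p) | (p ⇒ ~s)) ⇒ (p ∧ t) holds there. Either way ((s ∧ p) | (p ⇒ ~s)) ⇒ (p ∧ t) holds.

(⟸) Assume the antecedent. If s is true, the antecedent forces (s = T, p = T, t = T), and ((s ∧ p) | (p ⇒ ~s)) ∧ (p ∧ t) holds there. If s is false, the antecedent forces (s = F, p = T, t = T), and ((s ∧ p) | (p ⇒ ~s)) ∧ (p ∧ t) holds there. Either way ((s ∧ p) | (p ⇒ ~s)) ∧ (p ∧ t) holds.

Both directions hold; the statement is true.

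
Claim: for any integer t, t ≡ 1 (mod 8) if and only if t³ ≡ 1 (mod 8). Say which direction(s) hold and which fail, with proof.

Equivalent; both directions hold.

Forward direction. Suppose t ≡ 1 (mod 8). Write t = 8j + 1. Then (8j + 1)³ = 512j³ + 192j² + 24j + 1 = 8(64j³ + 24j² + 3j) + 1, so t³ ≡ 1 (mod 8).

Converse. Suppose t³ ≡ 1 (mod 8). The only residue r in {0, …, 7} with r³ ≡ 1 (mod 8) is r = 1, so t ≡ 1 (mod 8).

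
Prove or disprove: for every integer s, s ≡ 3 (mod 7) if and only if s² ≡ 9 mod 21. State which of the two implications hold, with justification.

(→) This fails: take s = 10. Then 10 ≡ 3 (mod 7), but 10² = 100 ≡ 16 (mod 21), not 9.

(←) This fails: take s = 18. Then 18² = 324 ≡ 9 (mod 21), yet 18 ≡ 4 (mod 7), not 3.

(⇒) fails and (⇐) fails.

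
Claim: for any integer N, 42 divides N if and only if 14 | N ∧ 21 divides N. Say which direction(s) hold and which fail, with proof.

[⇒] If 42 ∣ N, write N = 42q. Since 42 = 3·14, N = 14·(3q), so 14 ∣ N; and since 42 = 2·21, N = 21·(2q), so 21 ∣ N.

[⇐] Suppose 14 ∣ N and 21 ∣ N. Any common multiple of 14 and 21 is a multiple of their lcm; here lcm(14, 21) = 14·21/gcd(14, 21) = 294/7 = 42, so 42 ∣ N.

Both directions hold; the statement is true.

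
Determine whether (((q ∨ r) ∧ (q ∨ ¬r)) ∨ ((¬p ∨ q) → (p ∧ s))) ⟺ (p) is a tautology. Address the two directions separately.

Forward direction. This fails. Under q = T, s = F, p = F, r = F, the left side is true but the right side is false.

Converse. Assume the antecedent. If p is true, the consequent reduces to true regardless of the other variables. If p is false, the antecedent cannot hold. Either way the consequent holds.

The forward direction fails; the converse holds.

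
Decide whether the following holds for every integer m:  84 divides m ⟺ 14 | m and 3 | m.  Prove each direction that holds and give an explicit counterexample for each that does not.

(⇒) If 84 ∣ m, write m = 84q. Since 84 = 6·14, m = 14·(6q), so 14 ∣ m; and since 84 = 28·3, m = 3·(28q), so 3 ∣ m.

(⇐) This fails: take m = 42. Both 14 ∣ 42 and 3 ∣ 42, yet 42 is not a multiple of 84 (since 42 = 0·84 + 42), so 84 ∤ 42.

Only the forward direction holds.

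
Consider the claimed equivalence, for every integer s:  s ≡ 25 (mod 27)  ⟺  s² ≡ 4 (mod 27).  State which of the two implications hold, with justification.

Forward direction. Suppose s ≡ 25 (mod 27). Write s = 27j + 25. Then (27j + 25)² = 729j² + 1350j + 625 = 27(27j² + 50j + 23) + 4, so s² ≡ 4 (mod 27).

Converse. This fails: take s = 2. Then 2² = 4 ≡ 4 (mod 27), yet 2 ≡ 2 (mod 27), not 25.

(⇒) holds; (⇐) fails.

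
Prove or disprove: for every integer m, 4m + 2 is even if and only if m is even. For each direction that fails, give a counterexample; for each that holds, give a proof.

The forward direction fails; the converse holds.

(←) Suppose m is even. Since 4 is even, 4m is even for every m, so 4m + 2 has the same parity as 2, which is even. Hence 4m + 2 is even.

(→) This fails: take m = 7. Then 4m + 2 = 30, which is even, yet m = 7 is odd, not even.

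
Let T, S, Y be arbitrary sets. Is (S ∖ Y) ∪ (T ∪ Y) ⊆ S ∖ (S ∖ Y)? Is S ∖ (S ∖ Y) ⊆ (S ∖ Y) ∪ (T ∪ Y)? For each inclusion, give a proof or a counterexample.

(⟹) This inclusion fails. Take T = {1}, S = ∅, Y = ∅; then 1 ∈ (S ∖ Y) ∪ (T ∪ Y) but 1 ∉ S ∖ (S ∖ Y).

(⟸) Let x ∈ S ∖ (S ∖ Y). Then either x ∈ S ∩ Y and x ∉ T; or x ∈ T ∩ S ∩ Y. In each case x ∈ (S ∖ Y) ∪ (T ∪ Y), so S ∖ (S ∖ Y) ⊆ (S ∖ Y) ∪ (T ∪ Y).

Only the reverse inclusion holds.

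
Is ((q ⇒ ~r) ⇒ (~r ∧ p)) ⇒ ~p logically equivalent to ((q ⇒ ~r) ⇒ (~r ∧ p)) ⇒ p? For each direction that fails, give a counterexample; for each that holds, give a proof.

(⇒) This fails. Under p = F, r = T, q = T, the left side is true but the right side is false.

(⇐) This fails. Under p = T, r = F, q = F, the left side is false but the right side is true.

Both directions fail.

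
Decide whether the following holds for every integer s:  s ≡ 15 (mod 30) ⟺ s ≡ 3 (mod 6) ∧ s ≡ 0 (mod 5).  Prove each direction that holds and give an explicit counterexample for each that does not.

Converse. If s ≡ 3 (mod 6) and s ≡ 0 (mod 5), then by the Chinese remainder theorem s ≡ 15 (mod 30). This is exactly s ≡ 15 (mod 30).

Forward direction. Suppose s ≡ 15 (mod 30); write s = 30j + 15. Since 6 ∣ 30, reducing mod 6 gives s ≡ 15 ≡ 3 (mod 6); since 5 ∣ 30, reducing mod 5 gives s ≡ 15 ≡ 0 (mod 5).

Equivalent; both directions hold.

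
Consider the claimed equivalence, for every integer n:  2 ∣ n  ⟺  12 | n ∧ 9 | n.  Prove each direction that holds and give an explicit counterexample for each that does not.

Forward direction. This fails: take n = 2. Certainly 2 ∣ 2, but 12 ∤ 2.

Converse. Suppose 12 ∣ n and 9 ∣ n. Any common multiple of 12 and 9 is a multiple of their lcm; here lcm(12, 9) = 12·9/gcd(12, 9) = 108/3 = 36, so 36 ∣ n. Since 2 ∣ 36, it follows that 2 ∣ n.

(⇒) fails; (⇐) holds.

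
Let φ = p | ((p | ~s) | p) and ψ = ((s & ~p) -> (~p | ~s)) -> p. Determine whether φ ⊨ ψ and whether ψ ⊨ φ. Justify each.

[⇒] This fails. Under s = F, p = F, the left side is true but the right side is false.

[⇐] Assume the antecedent. If s is true, the antecedent forces (s = T, p = T), and p | ((p | ~s) | p) holds there. If s is false, p | ((p | ~s) | p) reduces to true regardless of the other variables. Either way p | ((p | ~s) | p) holds.

Only the reverse direction holds.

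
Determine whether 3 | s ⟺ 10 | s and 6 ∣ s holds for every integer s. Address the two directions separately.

(→) This fails: take s = 3. Certainly 3 ∣ 3, but 10 ∤ 3.

(←) Suppose 10 ∣ s and 6 ∣ s. Any common multiple of 10 and 6 is a multiple of their lcm; here lcm(10, 6) = 10·6/gcd(10, 6) = 60/2 = 30, so 30 ∣ s. Since 3 ∣ 30, it follows that 3 ∣ s.

Only the converse holds.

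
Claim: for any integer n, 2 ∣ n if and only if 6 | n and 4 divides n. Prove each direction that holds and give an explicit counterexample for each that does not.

[⇒] This fails: take n = 2. Certainly 2 ∣ 2, but 6 ∤ 2.

[⇐] Suppose 6 ∣ n and 4 ∣ n. Any common multiple of 6 and 4 is a multiple of their lcm; here lcm(6, 4) = 6·4/gcd(6, 4) = 24/2 = 12, so 12 ∣ n. Since 2 ∣ 12, it follows that 2 ∣ n.

Not equivalent: only (⇐) holds.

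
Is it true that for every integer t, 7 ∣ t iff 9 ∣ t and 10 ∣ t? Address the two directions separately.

[⇒] This fails: take t = 7. Certainly 7 ∣ 7, but 9 ∤ 7.

[⇐] This fails: take t = 90. Both 9 ∣ 90 and 10 ∣ 90, yet 90 is not a multiple of 7 (since 90 = 12·7 + 6), so 7 ∤ 90.

Neither implication holds.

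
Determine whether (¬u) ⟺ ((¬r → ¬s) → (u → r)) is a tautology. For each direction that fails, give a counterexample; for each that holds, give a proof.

Only the forward direction holds.

(⟹) Assume the antecedent. If s is true, (¬r → ¬s) → (u → r) reduces to true regardless of the other variables. If s is false, the antecedent forces (s = F, u = F, r = F) or (s = F, u = F, r = T), and (¬r → ¬s) → (u → r) holds there. Either way (¬r → ¬s) → (u → r) holds.

(⟸) This fails. Under s = T, u = T, r = F, the left side is false but the right side is true.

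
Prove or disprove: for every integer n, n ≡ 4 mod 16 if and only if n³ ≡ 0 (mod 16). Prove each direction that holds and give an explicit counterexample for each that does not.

Only the forward implication holds.

(⟹) Suppose n ≡ 4 mod 16. Write n = 16j + 4. Then (16j + 4)³ = 4096j³ + 3072j² + 768j + 64 = 16(256j³ + 192j² + 48j + 4) + 0, so n³ ≡ 0 (mod 16).

(⟸) This fails: take n = 0. Then 0³ = 0 ≡ 0 (mod 16), yet 0 ≡ 0 (mod 16), not 4.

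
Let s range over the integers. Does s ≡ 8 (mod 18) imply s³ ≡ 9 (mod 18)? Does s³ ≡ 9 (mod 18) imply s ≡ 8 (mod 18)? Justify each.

(→) This fails: take s = 8. Then 8 ≡ 8 (mod 18), but 8³ = 512 ≡ 8 (mod 18), not 9.

(←) This fails: take s = 3. Then 3³ = 27 ≡ 9 (mod 18), yet 3 ≡ 3 (mod 18), not 8.

Neither direction holds.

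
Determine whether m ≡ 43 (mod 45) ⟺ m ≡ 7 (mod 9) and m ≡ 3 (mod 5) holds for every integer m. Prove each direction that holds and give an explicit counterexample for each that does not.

The biconditional holds.

(⇐) If m ≡ 7 (mod 9) and m ≡ 3 (mod 5), then by the Chinese remainder theorem m ≡ 43 (mod 45). This is exactly m ≡ 43 (mod 45).

(⇒) Suppose m ≡ 43 (mod 45); write m = 45j + 43. Since 9 ∣ 45, reducing mod 9 gives m ≡ 43 ≡ 7 (mod 9); since 5 ∣ 45, reducing mod 5 gives m ≡ 43 ≡ 3 (mod 5).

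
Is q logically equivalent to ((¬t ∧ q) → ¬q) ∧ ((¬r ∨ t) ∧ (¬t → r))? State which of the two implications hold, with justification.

(→) This fails. Under q = T, r = F, t = F, the left side is true but the right side is false.

(←) This fails. Under q = F, r = F, t = T, the left side is false but the right side is true.

Neither direction holds.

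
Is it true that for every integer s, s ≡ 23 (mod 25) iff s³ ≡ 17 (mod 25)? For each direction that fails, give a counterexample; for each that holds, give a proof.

(→) Suppose s ≡ 23 (mod 25). Write s = 25j + 23. Then (25j + 23)³ = 15625j³ + 43125j² + 39675j + 12167 = 25(625j³ + 1725j² + 1587j + 486) + 17, so s³ ≡ 17 (mod 25).

(←) Conversely, suppose s³ ≡ 17 (mod 25). The only residue r in {0, …, 24} with r³ ≡ 17 (mod 25) is r = 23, so s ≡ 23 (mod 25).

Equivalent; both directions hold.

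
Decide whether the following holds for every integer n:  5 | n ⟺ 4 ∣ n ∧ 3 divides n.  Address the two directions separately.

Forward direction. This fails: take n = 5. Certainly 5 ∣ 5, but 4 ∤ 5.

Converse. This fails: take n = 12. Both 4 ∣ 12 and 3 ∣ 12, yet 12 is not a multiple of 5 (since 12 = 2·5 + 2), so 5 ∤ 12.

(⇒) fails and (⇐) fails.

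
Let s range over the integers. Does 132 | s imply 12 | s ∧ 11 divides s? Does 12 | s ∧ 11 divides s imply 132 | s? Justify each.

Both implications hold.

(⇒) If 132 ∣ s, write s = 132q. Since 132 = 11·12, s = 12·(11q), so 12 ∣ s; and since 132 = 12·11, s = 11·(12q), so 11 ∣ s.

(⇐) Suppose 12 ∣ s and 11 ∣ s. Any common multiple of 12 and 11 is a multiple of their lcm; here gcd(12, 11) = 1, so lcm(12, 11) = 12·11 = 132, so 132 ∣ s.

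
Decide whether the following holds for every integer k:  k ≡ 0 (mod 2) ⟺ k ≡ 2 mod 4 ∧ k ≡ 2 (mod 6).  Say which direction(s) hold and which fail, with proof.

(→) This fails: k = 0 gives 0 ≡ 0 (mod 2) but 0 ≡ 0 (mod 4), so the conjunction on the right does not hold.

(←) Conversely, if k ≡ 2 (mod 4) and k ≡ 2 (mod 6), then by the Chinese remainder theorem k ≡ 2 (mod 12). Since 2 ≡ 0 (mod 2) and 2 ∣ 12, we get k ≡ 0 (mod 2).

Not equivalent: only (⇐) holds.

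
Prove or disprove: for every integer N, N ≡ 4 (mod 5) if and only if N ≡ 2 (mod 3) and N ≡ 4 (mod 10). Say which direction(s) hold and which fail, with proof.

(⇒) This fails: N = 4 gives 4 ≡ 4 (mod 5) but 4 ≡ 1 (mod 3), so the conjunction on the right does not hold.

(⇐) Conversely, if N ≡ 2 (mod 3) and N ≡ 4 (mod 10), then by the Chinese remainder theorem N ≡ 14 (mod 30). Since 14 ≡ 4 (mod 5) and 5 ∣ 30, we get N ≡ 4 (mod 5).

(⇒) fails; (⇐) holds.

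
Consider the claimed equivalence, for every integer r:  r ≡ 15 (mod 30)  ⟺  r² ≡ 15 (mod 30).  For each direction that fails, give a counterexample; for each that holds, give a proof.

Both implications hold.

Converse. Suppose r² ≡ 15 (mod 30). The only residue r in {0, …, 29} with r² ≡ 15 (mod 30) is r = 15, so r ≡ 15 (mod 30).

Forward direction. Suppose r ≡ 15 (mod 30). Write r = 30j + 15. Then (30j + 15)² = 900j² + 900j + 225 = 30(30j² + 30j + 7) + 15, so r² ≡ 15 (mod 30).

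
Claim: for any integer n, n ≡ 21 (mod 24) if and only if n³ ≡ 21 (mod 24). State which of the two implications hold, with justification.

(⟹) Suppose n ≡ 21 (mod 24). Write n = 24j + 21. Then (24j + 21)³ = 13824j³ + 36288j² + 31752j + 9261 = 24(576j³ + 1512j² + 1323j + 385) + 21, so n³ ≡ 21 (mod 24).

(⟸) Conversely, suppose n³ ≡ 21 (mod 24). The only residue r in {0, …, 23} with r³ ≡ 21 (mod 24) is r = 21, so n ≡ 21 (mod 24).

Both directions hold; the statement is true.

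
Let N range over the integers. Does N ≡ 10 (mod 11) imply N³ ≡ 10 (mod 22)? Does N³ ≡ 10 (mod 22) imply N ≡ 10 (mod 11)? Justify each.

Only the reverse direction holds.

(⟹) This fails: take N = 21. Then 21 ≡ 10 (mod 11), but 21³ = 9261 ≡ 21 (mod 22), not 10.

(⟸) Conversely, the residues r modulo 22 with r³ ≡ 10 (mod 22) are exactly {10}, and each is ≡ 10 (mod 11).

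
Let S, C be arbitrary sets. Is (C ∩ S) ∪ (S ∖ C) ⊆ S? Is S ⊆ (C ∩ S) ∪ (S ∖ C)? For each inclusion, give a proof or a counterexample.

Forward inclusion. Let x ∈ (C ∩ S) ∪ (S ∖ C). Then either x ∈ S and x ∉ C; or x ∈ S ∩ C. In each case x ∈ S, so (C ∩ S) ∪ (S ∖ C) ⊆ S.

Reverse inclusion. Let x ∈ S. Then either x ∈ S and x ∉ C; or x ∈ S ∩ C. In each case x ∈ (C ∩ S) ∪ (S ∖ C), so S ⊆ (C ∩ S) ∪ (S ∖ C).

The two sets are equal.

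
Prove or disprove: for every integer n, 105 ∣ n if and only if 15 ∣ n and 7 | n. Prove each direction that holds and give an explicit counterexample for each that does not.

The biconditional holds.

(⟹) If 105 ∣ n, write n = 105q. Since 105 = 7·15, n = 15·(7q), so 15 ∣ n; and since 105 = 15·7, n = 7·(15q), so 7 ∣ n.

(⟸) Suppose 15 ∣ n and 7 ∣ n. Any common multiple of 15 and 7 is a multiple of their lcm; here gcd(15, 7) = 1, so lcm(15, 7) = 15·7 = 105, so 105 ∣ n.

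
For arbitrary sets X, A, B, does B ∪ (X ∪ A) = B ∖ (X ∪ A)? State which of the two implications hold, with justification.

(⊆) fails; (⊇) holds.

(⊇) Let x ∈ B ∖ (X ∪ A). Then x ∈ B and x ∉ X, A, from which x ∈ B ∪ (X ∪ A).

(⊆) This inclusion fails. Take X = {1}, A = ∅, B = ∅; then 1 ∈ B ∪ (X ∪ A) but 1 ∉ B ∖ (X ∪ A).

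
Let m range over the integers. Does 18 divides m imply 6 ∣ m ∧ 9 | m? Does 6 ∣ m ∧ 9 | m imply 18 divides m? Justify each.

(→) If 18 ∣ m, write m = 18q. Since 18 = 3·6, m = 6·(3q), so 6 ∣ m; and since 18 = 2·9, m = 9·(2q), so 9 ∣ m.

(←) Suppose 6 ∣ m and 9 ∣ m. Any common multiple of 6 and 9 is a multiple of their lcm; here lcm(6, 9) = 6·9/gcd(6, 9) = 54/3 = 18, so 18 ∣ m.

Both directions hold; the statement is true.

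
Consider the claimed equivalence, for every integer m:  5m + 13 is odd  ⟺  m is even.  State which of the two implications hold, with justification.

Forward direction. Suppose 5m + 13 is odd. Since 5 is odd, 5m and m have the same parity, so 5m + 13 ≡ m + 13 (mod 2). As 13 is odd, 5m + 13 is odd exactly when m is even. Thus m is even.

Converse. Suppose m is even; write m = 2j. Then 5m + 13 = 5·(2j) + 13 = 2·5j + 13, which is odd.

The biconditional holds.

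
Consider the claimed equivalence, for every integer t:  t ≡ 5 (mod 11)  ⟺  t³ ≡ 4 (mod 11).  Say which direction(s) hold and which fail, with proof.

Both directions hold; the statement is true.

[⇒] Suppose t ≡ 5 (mod 11). Write t = 11j + 5. Then (11j + 5)³ = 1331j³ + 1815j² + 825j + 125 = 11(121j³ + 165j² + 75j + 11) + 4, so t³ ≡ 4 (mod 11).

[⇐] For the converse, argue contrapositively. If t ≢ 5 (mod 11), then t is congruent to one of 0, 1, 2, 3, 4, 6, 7, 8, 9, 10 modulo 11, and these give t³ ≡ 0, 1, 8, 5, 9, 7, 2, 6, 3, 10 respectively — never 4.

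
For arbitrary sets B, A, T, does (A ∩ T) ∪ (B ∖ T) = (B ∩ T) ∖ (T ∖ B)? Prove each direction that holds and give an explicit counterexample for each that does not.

Neither inclusion holds.

(⟹) This inclusion fails. Take B = {1}, A = ∅, T = ∅; then 1 ∈ (A ∩ T) ∪ (B ∖ T) but 1 ∉ (B ∩ T) ∖ (T ∖ B).

(⟸) This inclusion fails. Take B = {1}, A = ∅, T = {1}; then 1 ∈ (B ∩ T) ∖ (T ∖ B) but 1 ∉ (A ∩ T) ∪ (B ∖ T).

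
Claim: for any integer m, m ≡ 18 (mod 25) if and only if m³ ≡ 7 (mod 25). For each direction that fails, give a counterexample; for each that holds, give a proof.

(⟹) Suppose m ≡ 18 (mod 25). Write m = 25j + 18. Then (25j + 18)³ = 15625j³ + 33750j² + 24300j + 5832 = 25(625j³ + 1350j² + 972j + 233) + 7, so m³ ≡ 7 (mod 25).

(⟸) Conversely, suppose m³ ≡ 7 (mod 25). The only residue r in {0, …, 24} with r³ ≡ 7 (mod 25) is r = 18, so m ≡ 18 (mod 25).

The biconditional holds.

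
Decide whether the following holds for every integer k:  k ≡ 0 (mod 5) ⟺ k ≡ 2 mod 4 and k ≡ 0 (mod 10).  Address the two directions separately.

(⇒) fails; (⇐) holds.

Forward direction. This fails: k = 0 gives 0 ≡ 0 (mod 5) but 0 ≡ 0 (mod 4), so the conjunction on the right does not hold.

Converse. If k ≡ 2 (mod 4) and k ≡ 0 (mod 10), then by the Chinese remainder theorem k ≡ 10 (mod 20). Since 10 ≡ 0 (mod 5) and 5 ∣ 20, we get k ≡ 0 (mod 5).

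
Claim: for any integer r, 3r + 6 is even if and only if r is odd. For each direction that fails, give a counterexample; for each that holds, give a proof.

(⇒) fails and (⇐) fails.

(→) This fails: r = 4 gives 3r + 6 = 18, which is even, but 4 is even, not odd.

(←) This also fails: r = 3 is odd, but 3r + 6 = 15 is odd, not even.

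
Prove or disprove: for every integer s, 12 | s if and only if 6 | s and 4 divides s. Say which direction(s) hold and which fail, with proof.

Both directions hold.

[⇒] If 12 ∣ s, write s = 12q. Since 12 = 2·6, s = 6·(2q), so 6 ∣ s; and since 12 = 3·4, s = 4·(3q), so 4 ∣ s.

[⇐] Suppose 6 ∣ s and 4 ∣ s. Any common multiple of 6 and 4 is a multiple of their lcm; here lcm(6, 4) = 6·4/gcd(6, 4) = 24/2 = 12, so 12 ∣ s.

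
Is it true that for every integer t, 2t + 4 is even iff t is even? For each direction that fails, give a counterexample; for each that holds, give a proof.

The forward direction fails; the converse holds.

(→) This fails: take t = 7. Then 2t + 4 = 18, which is even, yet t = 7 is odd, not even.

(←) Suppose t is even. Since 2 is even, 2t is even for every t, so 2t + 4 has the same parity as 4, which is even. Hence 2t + 4 is even.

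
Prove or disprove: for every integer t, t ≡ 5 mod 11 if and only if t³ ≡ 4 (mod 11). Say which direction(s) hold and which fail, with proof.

(⇒) Suppose t ≡ 5 mod 11. Write t = 11j + 5. Then (11j + 5)³ = 1331j³ + 1815j² + 825j + 125 = 11(121j³ + 165j² + 75j + 11) + 4, so t³ ≡ 4 (mod 11).

(⇐) For the converse, argue contrapositively. If t ≢ 5 (mod 11), then t is congruent to one of 0, 1, 2, 3, 4, 6, 7, 8, 9, 10 modulo 11, and these give t³ ≡ 0, 1, 8, 5, 9, 7, 2, 6, 3, 10 respectively — never 4.

Both implications hold.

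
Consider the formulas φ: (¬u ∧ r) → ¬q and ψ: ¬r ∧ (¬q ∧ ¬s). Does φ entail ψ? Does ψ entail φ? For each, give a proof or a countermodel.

[⇒] This fails. Under u = F, q = T, s = F, r = F, the left side is true but the right side is false.

[⇐] Assume the antecedent. If u is true, (¬u ∧ r) → ¬q reduces to true regardless of the other variables. If u is false, the antecedent forces (u = F, q = F, s = F, r = F), and (¬u ∧ r) → ¬q holds there. Either way (¬u ∧ r) → ¬q holds.

Only the reverse direction holds.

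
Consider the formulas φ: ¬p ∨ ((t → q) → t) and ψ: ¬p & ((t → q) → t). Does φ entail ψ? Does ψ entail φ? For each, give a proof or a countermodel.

[⇒] This fails. Under q = F, t = F, p = F, the left side is true but the right side is false.

[⇐] Assume the antecedent. If q is true, the antecedent forces (q = T, t = T, p = F), and ¬p ∨ ((t → q) → t) holds there. If q is false, the antecedent forces (q = F, t = T, p = F), and ¬p ∨ ((t → q) → t) holds there. Either way ¬p ∨ ((t → q) → t) holds.

Not equivalent: only (⇐) holds.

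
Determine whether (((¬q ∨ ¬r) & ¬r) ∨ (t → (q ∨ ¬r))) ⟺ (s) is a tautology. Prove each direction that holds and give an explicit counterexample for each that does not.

Neither direction holds.

Forward direction. This fails. Under q = F, r = F, t = F, s = F, the left side is true but the right side is false.

Converse. This fails. Under q = F, r = T, t = T, s = T, the left side is false but the right side is true.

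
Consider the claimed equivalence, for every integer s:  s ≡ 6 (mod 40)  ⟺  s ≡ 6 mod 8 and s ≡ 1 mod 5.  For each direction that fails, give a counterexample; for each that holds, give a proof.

(←) If s ≡ 6 (mod 8) and s ≡ 1 (mod 5), then by the Chinese remainder theorem s ≡ 6 (mod 40). This is exactly s ≡ 6 (mod 40).

(→) Suppose s ≡ 6 (mod 40); write s = 40j + 6. Since 8 ∣ 40, reducing mod 8 gives s ≡ 6 (mod 8); since 5 ∣ 40, reducing mod 5 gives s ≡ 6 ≡ 1 (mod 5).

Equivalent; both directions hold.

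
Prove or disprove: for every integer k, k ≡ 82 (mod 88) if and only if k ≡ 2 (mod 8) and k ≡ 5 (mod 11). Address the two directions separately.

Equivalent; both directions hold.

Converse. If k ≡ 2 (mod 8) and k ≡ 5 (mod 11), then by the Chinese remainder theorem k ≡ 82 (mod 88). This is exactly k ≡ 82 (mod 88).

Forward direction. Suppose k ≡ 82 (mod 88); write k = 88j + 82. Since 8 ∣ 88, reducing mod 8 gives k ≡ 82 ≡ 2 (mod 8); since 11 ∣ 88, reducing mod 11 gives k ≡ 82 ≡ 5 (mod 11).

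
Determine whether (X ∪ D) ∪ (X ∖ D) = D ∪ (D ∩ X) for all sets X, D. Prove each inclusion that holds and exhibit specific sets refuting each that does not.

(⊆) This inclusion fails. Take X = {1}, D = ∅; then 1 ∈ (X ∪ D) ∪ (X ∖ D) but 1 ∉ D ∪ (D ∩ X).

(⊇) Let x ∈ D ∪ (D ∩ X). Then either x ∈ D and x ∉ X; or x ∈ X ∩ D. In each case x ∈ (X ∪ D) ∪ (X ∖ D), so D ∪ (D ∩ X) ⊆ (X ∪ D) ∪ (X ∖ D).

(⊆) fails; (⊇) holds.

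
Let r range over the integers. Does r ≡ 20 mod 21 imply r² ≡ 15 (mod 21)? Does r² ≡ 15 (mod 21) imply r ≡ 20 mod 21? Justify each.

(⇒) fails and (⇐) fails.

[⇒] This fails: take r = 20. Then 20 ≡ 20 (mod 21), but 20² = 400 ≡ 1 (mod 21), not 15.

[⇐] This fails: take r = 6. Then 6² = 36 ≡ 15 (mod 21), yet 6 ≡ 6 (mod 21), not 20.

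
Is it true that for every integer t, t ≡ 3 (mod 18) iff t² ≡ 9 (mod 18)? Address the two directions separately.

(⟹) Suppose t ≡ 3 (mod 18). Write t = 18j + 3. Then (18j + 3)² = 324j² + 108j + 9 = 18(18j² + 6j) + 9, so t² ≡ 9 (mod 18).

(⟸) This fails: take t = 9. Then 9² = 81 ≡ 9 (mod 18), yet 9 ≡ 9 (mod 18), not 3.

Only the forward direction holds.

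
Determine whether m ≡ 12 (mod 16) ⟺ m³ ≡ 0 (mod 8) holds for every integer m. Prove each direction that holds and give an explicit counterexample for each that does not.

Not equivalent: only (⇒) holds.

(→) Suppose m ≡ 12 (mod 16). Then m³ ≡ 12³ = 1728 (mod 16), and since 8 ∣ 16, also m³ ≡ 0 (mod 8).

(←) This fails: take m = 0. Then 0³ = 0 ≡ 0 (mod 8), yet 0 ≡ 0 (mod 16), not 12.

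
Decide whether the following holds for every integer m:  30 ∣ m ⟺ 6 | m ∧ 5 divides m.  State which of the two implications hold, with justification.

Both directions hold; the statement is true.

(←) Suppose 6 ∣ m and 5 ∣ m. Any common multiple of 6 and 5 is a multiple of their lcm; here gcd(6, 5) = 1, so lcm(6, 5) = 6·5 = 30, so 30 ∣ m.

(→) If 30 ∣ m, write m = 30q. Since 30 = 5·6, m = 6·(5q), so 6 ∣ m; and since 30 = 6·5, m = 5·(6q), so 5 ∣ m.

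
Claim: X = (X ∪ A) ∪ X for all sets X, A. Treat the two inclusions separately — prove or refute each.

(⟸) This inclusion fails. Take X = ∅, A = {1}; then 1 ∈ (X ∪ A) ∪ X but 1 ∉ X.

(⟹) Let x ∈ X. Then either x ∈ X and x ∉ A; or x ∈ X ∩ A. In each case x ∈ (X ∪ A) ∪ X, so X ⊆ (X ∪ A) ∪ X.

(⊆) holds; (⊇) fails.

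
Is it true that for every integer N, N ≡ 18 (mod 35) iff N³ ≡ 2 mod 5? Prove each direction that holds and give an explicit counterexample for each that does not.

Only the forward direction holds.

Forward direction. Suppose N ≡ 18 (mod 35). Then N³ ≡ 18³ = 5832 (mod 35), and since 5 ∣ 35, also N³ ≡ 2 (mod 5).

Converse. This fails: take N = 3. Then 3³ = 27 ≡ 2 (mod 5), yet 3 ≡ 3 (mod 35), not 18.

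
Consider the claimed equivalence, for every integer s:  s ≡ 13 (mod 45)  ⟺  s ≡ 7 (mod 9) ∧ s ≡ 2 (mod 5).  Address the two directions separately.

(⇒) fails and (⇐) fails.

(→) This fails: s = 13 gives 13 ≡ 13 (mod 45) but 13 ≡ 4 (mod 9), so the conjunction on the right does not hold.

(←) This fails: s = 7 satisfies both congruences on the right (7 ≡ 7 mod 9 and 7 ≡ 2 mod 5) yet 7 ≡ 7 (mod 45), not 13.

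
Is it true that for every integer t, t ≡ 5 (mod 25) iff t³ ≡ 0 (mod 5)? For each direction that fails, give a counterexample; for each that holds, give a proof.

Converse. This fails: take t = 0. Then 0³ = 0 ≡ 0 (mod 5), yet 0 ≡ 0 (mod 25), not 5.

Forward direction. Suppose t ≡ 5 (mod 25). Then t³ ≡ 5³ = 125 (mod 25), and since 5 ∣ 25, also t³ ≡ 0 (mod 5).

Only the forward direction holds.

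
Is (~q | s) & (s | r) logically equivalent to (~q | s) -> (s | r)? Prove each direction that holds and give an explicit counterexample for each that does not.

Forward direction. Assume the antecedent. If s is true, (~q | s) -> (s | r) reduces to true regardless of the other variables. If s is false, the antecedent forces (s = F, q = F, r = T), and (~q | s) -> (s | r) holds there. Either way (~q | s) -> (s | r) holds.

Converse. This fails. Under s = F, q = T, r = F, the left side is false but the right side is true.

Only the forward implication holds.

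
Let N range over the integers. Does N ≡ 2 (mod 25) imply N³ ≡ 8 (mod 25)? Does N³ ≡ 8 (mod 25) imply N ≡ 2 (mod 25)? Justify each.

(←) Suppose N³ ≡ 8 (mod 25). The only residue r in {0, …, 24} with r³ ≡ 8 (mod 25) is r = 2, so N ≡ 2 (mod 25).

(→) Suppose N ≡ 2 (mod 25). Write N = 25j + 2. Then (25j + 2)³ = 15625j³ + 3750j² + 300j + 8 = 25(625j³ + 150j² + 12j) + 8, so N³ ≡ 8 (mod 25).

Both implications hold.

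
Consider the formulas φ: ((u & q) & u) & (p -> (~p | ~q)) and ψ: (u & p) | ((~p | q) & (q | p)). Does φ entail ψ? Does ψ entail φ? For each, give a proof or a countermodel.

The forward direction holds; the converse fails.

(⇐) This fails. Under u = T, p = T, q = F, the left side is false but the right side is true.

(⇒) Assume the antecedent. If u is true, the antecedent forces (u = T, p = F, q = T), and (u & p) | ((~p | q) & (q | p)) holds there. If u is false, the antecedent cannot hold. Either way (u & p) | ((~p | q) & (q | p)) holds.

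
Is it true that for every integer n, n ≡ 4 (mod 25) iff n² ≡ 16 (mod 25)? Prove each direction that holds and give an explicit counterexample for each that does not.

(→) Suppose n ≡ 4 (mod 25). Write n = 25j + 4. Then (25j + 4)² = 625j² + 200j + 16 = 25(25j² + 8j) + 16, so n² ≡ 16 (mod 25).

(←) This fails: take n = 21. Then 21² = 441 ≡ 16 (mod 25), yet 21 ≡ 21 (mod 25), not 4.

Only the forward direction holds.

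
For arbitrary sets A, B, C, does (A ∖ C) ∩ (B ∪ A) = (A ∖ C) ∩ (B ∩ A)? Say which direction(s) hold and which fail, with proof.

The sets are not equal: only the reverse inclusion holds.

(⟹) This inclusion fails. Take A = {1}, B = ∅, C = ∅; then 1 ∈ (A ∖ C) ∩ (B ∪ A) but 1 ∉ (A ∖ C) ∩ (B ∩ A).

(⟸) Let x ∈ (A ∖ C) ∩ (B ∩ A). Then x ∈ A ∩ B and x ∉ C, from which x ∈ (A ∖ C) ∩ (B ∪ A).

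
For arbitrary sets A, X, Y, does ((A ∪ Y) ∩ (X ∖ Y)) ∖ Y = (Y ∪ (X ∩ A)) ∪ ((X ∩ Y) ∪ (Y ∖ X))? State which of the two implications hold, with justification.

The sets are not equal: only the forward inclusion holds.

Forward inclusion. Let x ∈ ((A ∪ Y) ∩ (X ∖ Y)) ∖ Y. Then x ∈ A ∩ X and x ∉ Y, from which x ∈ (Y ∪ (X ∩ A)) ∪ ((X ∩ Y) ∪ (Y ∖ X)).

Reverse inclusion. This inclusion fails. Take A = ∅, X = ∅, Y = {1}; then 1 ∈ (Y ∪ (X ∩ A)) ∪ ((X ∩ Y) ∪ (Y ∖ X)) but 1 ∉ ((A ∪ Y) ∩ (X ∖ Y)) ∖ Y.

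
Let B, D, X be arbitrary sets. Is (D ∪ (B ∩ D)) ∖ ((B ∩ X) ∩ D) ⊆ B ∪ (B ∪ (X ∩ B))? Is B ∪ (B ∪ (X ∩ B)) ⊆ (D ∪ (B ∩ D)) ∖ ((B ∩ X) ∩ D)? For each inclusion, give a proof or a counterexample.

(⊆) This inclusion fails. Take B = ∅, D = {1}, X = ∅; then 1 ∈ (D ∪ (B ∩ D)) ∖ ((B ∩ X) ∩ D) but 1 ∉ B ∪ (B ∪ (X ∩ B)).

(⊇) This inclusion fails. Take B = {1}, D = ∅, X = ∅; then 1 ∈ B ∪ (B ∪ (X ∩ B)) but 1 ∉ (D ∪ (B ∩ D)) ∖ ((B ∩ X) ∩ D).

Both inclusions fail.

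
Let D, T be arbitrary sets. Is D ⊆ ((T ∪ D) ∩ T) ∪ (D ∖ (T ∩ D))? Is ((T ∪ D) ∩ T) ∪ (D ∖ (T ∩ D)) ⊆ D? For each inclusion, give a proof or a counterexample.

(⟹) Let x ∈ D. Then either x ∈ D and x ∉ T; or x ∈ D ∩ T. In each case x ∈ ((T ∪ D) ∩ T) ∪ (D ∖ (T ∩ D)), so D ⊆ ((T ∪ D) ∩ T) ∪ (D ∖ (T ∩ D)).

(⟸) This inclusion fails. Take D = ∅, T = {1}; then 1 ∈ ((T ∪ D) ∩ T) ∪ (D ∖ (T ∩ D)) but 1 ∉ D.

The sets are not equal: only the forward inclusion holds.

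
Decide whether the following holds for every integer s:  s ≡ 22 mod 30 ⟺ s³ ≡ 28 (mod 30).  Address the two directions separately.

Both directions hold.

(⟹) Suppose s ≡ 22 mod 30. Write s = 30j + 22. Then (30j + 22)³ = 27000j³ + 59400j² + 43560j + 10648 = 30(900j³ + 1980j² + 1452j + 354) + 28, so s³ ≡ 28 (mod 30).

(⟸) Conversely, suppose s³ ≡ 28 (mod 30). The only residue r in {0, …, 29} with r³ ≡ 28 (mod 30) is r = 22, so s ≡ 22 (mod 30).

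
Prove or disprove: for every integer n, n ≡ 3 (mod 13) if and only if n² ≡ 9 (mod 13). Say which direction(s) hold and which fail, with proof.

Not equivalent: only (⇒) holds.

(→) Suppose n ≡ 3 (mod 13). Write n = 13j + 3. Then (13j + 3)² = 169j² + 78j + 9 = 13(13j² + 6j) + 9, so n² ≡ 9 (mod 13).

(←) This fails: take n = 10. Then 10² = 100 ≡ 9 (mod 13), yet 10 ≡ 10 (mod 13), not 3.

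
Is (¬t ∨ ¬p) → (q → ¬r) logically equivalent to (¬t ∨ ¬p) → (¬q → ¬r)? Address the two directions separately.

(⇒) fails and (⇐) fails.

[⇒] This fails. Under t = F, r = T, p = F, q = F, the left side is true but the right side is false.

[⇐] This fails. Under t = F, r = T, p = F, q = T, the left side is false but the right side is true.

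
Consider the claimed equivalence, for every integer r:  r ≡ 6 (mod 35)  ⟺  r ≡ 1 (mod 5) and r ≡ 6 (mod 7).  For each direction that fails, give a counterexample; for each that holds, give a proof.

(→) Suppose r ≡ 6 (mod 35); write r = 35j + 6. Since 5 ∣ 35, reducing mod 5 gives r ≡ 6 ≡ 1 (mod 5); since 7 ∣ 35, reducing mod 7 gives r ≡ 6 (mod 7).

(←) Conversely, if r ≡ 1 (mod 5) and r ≡ 6 (mod 7), then by the Chinese remainder theorem r ≡ 6 (mod 35). This is exactly r ≡ 6 (mod 35).

Both directions hold; the statement is true.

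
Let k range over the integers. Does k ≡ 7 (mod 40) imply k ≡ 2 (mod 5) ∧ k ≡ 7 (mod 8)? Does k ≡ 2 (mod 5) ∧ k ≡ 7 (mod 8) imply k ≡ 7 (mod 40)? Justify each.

[⇒] Suppose k ≡ 7 (mod 40); write k = 40j + 7. Since 5 ∣ 40, reducing mod 5 gives k ≡ 7 ≡ 2 (mod 5); since 8 ∣ 40, reducing mod 8 gives k ≡ 7 (mod 8).

[⇐] Conversely, if k ≡ 2 (mod 5) and k ≡ 7 (mod 8), then by the Chinese remainder theorem k ≡ 7 (mod 40). This is exactly k ≡ 7 (mod 40).

The biconditional holds.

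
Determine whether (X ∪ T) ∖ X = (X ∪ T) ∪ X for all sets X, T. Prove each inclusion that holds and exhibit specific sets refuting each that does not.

(⟹) Let x ∈ (X ∪ T) ∖ X. Then x ∈ T and x ∉ X, from which x ∈ (X ∪ T) ∪ X.

(⟸) This inclusion fails. Take X = {1}, T = ∅; then 1 ∈ (X ∪ T) ∪ X but 1 ∉ (X ∪ T) ∖ X.

The sets are not equal: only the forward inclusion holds.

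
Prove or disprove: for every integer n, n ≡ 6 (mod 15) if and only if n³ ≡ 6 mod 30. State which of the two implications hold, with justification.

(⟹) This fails: take n = 21. Then 21 ≡ 6 (mod 15), but 21³ = 9261 ≡ 21 (mod 30), not 6.

(⟸) Conversely, the residues r modulo 30 with r³ ≡ 6 (mod 30) are exactly {6}, and each is ≡ 6 (mod 15).

Only the reverse direction holds.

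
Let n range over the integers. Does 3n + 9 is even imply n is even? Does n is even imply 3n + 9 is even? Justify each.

(⇒) This fails: n = 5 gives 3n + 9 = 24, which is even, but 5 is odd, not even.

(⇐) This also fails: n = 4 is even, but 3n + 9 = 21 is odd, not even.

Neither direction holds.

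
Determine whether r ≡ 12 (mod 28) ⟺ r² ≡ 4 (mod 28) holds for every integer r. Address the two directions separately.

[⇒] Suppose r ≡ 12 (mod 28). Write r = 28j + 12. Then (28j + 12)² = 784j² + 672j + 144 = 28(28j² + 24j + 5) + 4, so r² ≡ 4 (mod 28).

[⇐] This fails: take r = 2. Then 2² = 4 ≡ 4 (mod 28), yet 2 ≡ 2 (mod 28), not 12.

Only the forward implication holds.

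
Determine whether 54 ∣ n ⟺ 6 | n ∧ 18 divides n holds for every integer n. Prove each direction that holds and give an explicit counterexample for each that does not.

(⇐) This fails: take n = 18. Both 6 ∣ 18 and 18 ∣ 18, yet 18 is not a multiple of 54 (since 18 = 0·54 + 18), so 54 ∤ 18.

(⇒) If 54 ∣ n, write n = 54q. Since 54 = 9·6, n = 6·(9q), so 6 ∣ n; and since 54 = 3·18, n = 18·(3q), so 18 ∣ n.

The forward direction holds; the converse fails.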